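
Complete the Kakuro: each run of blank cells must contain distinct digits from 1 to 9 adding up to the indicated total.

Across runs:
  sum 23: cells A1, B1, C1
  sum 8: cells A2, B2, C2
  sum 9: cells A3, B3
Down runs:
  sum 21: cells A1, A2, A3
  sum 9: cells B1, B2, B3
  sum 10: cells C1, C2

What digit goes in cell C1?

23 in 3 cells must be {6,8,9}.
Only 6 fits B1 under both its across sum 23 and down sum 9.
Nothing is forced directly, so branch on A1, whose candidates are 8 or 9. If A1 = 8: that forces C1 = 9, A2 = 4, B2 = 1, after which C2 would have to be in {3} for the 8 across but in {1} for the 10 down — contradiction. So A1 = 9.
C1 = 23 − 15 = 8 completes the 23 across.

8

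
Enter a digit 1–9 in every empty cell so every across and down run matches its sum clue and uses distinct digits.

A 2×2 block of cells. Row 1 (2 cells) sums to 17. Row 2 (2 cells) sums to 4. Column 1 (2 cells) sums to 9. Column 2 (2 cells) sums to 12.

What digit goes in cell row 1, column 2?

17 in 2 cells must be {8,9}; 4 in 2 cells must be {1,3}.
The 17 across and the 9 down share only 8, so (1,1) = 8.
(1,2) = 17 − 8 = 9 completes the 17 across.
(2,1) = 9 − 8 = 1 completes the 9 down.
(2,2) = 4 − 1 = 3 completes the 4 across.

9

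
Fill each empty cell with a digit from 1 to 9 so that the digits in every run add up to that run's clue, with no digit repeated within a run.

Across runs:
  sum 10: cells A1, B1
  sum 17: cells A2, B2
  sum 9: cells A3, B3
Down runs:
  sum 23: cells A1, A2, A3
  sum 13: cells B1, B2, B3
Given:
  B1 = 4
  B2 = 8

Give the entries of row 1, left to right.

6, 4

17 in 2 cells must be {8,9}; 23 in 3 cells must be {6,8,9}.
A1 = 10 − 4 = 6 completes the 10 across.
A2 = 17 − 8 = 9 completes the 17 across.
A3 = 23 − 15 = 8 completes the 23 down.
B3 = 9 − 8 = 1 completes the 9 across.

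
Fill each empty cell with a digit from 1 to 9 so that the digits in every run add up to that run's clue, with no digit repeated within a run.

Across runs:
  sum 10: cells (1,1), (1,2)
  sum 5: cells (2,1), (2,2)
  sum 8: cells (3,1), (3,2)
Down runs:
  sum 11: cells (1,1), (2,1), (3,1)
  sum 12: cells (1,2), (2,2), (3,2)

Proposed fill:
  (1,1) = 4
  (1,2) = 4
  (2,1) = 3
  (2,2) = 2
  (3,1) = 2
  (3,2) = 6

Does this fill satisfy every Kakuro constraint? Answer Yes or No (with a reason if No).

No — the down run (1,1)–(3,1) sums to 9, not 11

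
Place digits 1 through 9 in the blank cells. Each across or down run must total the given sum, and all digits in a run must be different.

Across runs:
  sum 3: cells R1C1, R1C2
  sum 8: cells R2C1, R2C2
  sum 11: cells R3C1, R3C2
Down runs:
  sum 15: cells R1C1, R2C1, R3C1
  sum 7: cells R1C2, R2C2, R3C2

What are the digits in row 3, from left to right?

3 in 2 cells must be {1,2}; 7 in 3 cells must be {1,2,4}.
Nothing is forced directly, so branch on R3C2, whose candidates are 2 or 4. If R3C2 = 2: that forces R1C2 = 1, after which R2C2 would have to be in {1,2,3,5,6,7} for the 8 across but in {4} for the 7 down — contradiction. So R3C2 = 4.
R3C1 = 11 − 4 = 7 completes the 11 across.
Given what's placed, R1C1 must be 2 to fit the 3 across and 15 down.
R1C2 = 3 − 2 = 1 completes the 3 across.
R2C1 = 15 − 9 = 6 completes the 15 down.
R2C2 = 8 − 6 = 2 completes the 8 across.

7, 4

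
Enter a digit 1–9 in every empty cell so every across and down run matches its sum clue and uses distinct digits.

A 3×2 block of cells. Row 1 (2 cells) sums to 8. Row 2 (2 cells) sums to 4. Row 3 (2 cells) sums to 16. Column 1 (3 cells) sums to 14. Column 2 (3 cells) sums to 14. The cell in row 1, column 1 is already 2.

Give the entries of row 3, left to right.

9 7

4 in 2 cells must be {1,3}; 16 in 2 cells must be {7,9}.
(1,2) = 8 − 2 = 6 completes the 8 across.
Given what's placed, (2,1) must be 3 to fit the 4 across and 14 down.
(2,2) = 4 − 3 = 1 completes the 4 across.
(3,1) = 14 − 5 = 9 completes the 14 down.
(3,2) = 16 − 9 = 7 completes the 16 across.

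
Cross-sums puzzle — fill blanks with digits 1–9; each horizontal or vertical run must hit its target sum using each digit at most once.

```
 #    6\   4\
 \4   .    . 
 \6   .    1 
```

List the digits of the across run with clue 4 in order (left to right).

4 in 2 cells must be {1,3}.
The 4 across and the 6 down share only 1, so R1C1 = 1.
R1C2 = 4 − 1 = 3 completes the 4 across.
R2C1 = 6 − 1 = 5 completes the 6 across.

1, 3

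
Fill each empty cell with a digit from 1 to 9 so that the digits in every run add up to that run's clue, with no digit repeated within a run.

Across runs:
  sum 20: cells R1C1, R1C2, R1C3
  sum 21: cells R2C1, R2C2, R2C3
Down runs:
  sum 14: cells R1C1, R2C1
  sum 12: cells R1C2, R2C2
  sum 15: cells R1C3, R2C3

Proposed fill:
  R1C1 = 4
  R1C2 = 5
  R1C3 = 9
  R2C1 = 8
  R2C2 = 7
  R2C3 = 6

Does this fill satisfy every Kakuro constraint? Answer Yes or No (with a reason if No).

No — the across run R1C1–R1C3 sums to 18, not 20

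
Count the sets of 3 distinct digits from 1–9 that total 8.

3 distinct digits from 1–9 sum between 6 and 24.
Enumerating: {1,2,5}, {1,3,4}.

2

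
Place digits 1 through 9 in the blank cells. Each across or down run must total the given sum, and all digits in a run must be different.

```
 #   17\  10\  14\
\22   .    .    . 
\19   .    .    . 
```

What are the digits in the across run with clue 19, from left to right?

8 2 9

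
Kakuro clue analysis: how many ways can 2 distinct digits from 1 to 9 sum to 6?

2

2 distinct digits from 1–9 sum between 3 and 17.
Enumerating: {1,5}, {2,4}.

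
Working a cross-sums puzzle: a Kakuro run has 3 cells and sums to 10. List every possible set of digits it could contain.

3 distinct digits from 1–9 sum between 6 and 24.

{1,2,7}; {1,3,6}; {1,4,5}; {2,3,5}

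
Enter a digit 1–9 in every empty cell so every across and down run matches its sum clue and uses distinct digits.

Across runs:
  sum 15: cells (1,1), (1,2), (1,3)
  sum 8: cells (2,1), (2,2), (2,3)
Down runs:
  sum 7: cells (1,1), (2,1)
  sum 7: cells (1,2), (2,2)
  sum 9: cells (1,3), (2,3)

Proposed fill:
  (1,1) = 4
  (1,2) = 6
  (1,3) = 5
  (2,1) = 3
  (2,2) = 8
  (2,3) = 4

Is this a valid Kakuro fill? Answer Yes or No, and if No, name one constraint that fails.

No — the down run (1,2)–(2,2) sums to 14, not 7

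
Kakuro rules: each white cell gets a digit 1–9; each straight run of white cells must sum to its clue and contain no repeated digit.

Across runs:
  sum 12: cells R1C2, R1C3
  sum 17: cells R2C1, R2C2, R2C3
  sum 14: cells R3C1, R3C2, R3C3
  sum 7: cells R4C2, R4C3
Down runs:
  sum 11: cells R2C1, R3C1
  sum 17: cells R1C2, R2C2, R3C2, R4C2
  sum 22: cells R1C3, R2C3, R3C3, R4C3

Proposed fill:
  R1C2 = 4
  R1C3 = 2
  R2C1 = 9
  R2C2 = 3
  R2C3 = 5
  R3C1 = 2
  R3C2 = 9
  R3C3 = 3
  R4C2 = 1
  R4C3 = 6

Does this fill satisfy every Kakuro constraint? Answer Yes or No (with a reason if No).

No — the down run R1C3–R4C3 sums to 16, not 22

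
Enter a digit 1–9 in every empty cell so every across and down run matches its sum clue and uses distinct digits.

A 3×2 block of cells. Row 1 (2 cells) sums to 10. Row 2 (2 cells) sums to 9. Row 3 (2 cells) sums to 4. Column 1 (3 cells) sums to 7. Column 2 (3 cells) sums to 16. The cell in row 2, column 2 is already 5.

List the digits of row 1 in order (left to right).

2 8

4 in 2 cells must be {1,3}; 7 in 3 cells must be {1,2,4}.
(2,1) = 9 − 5 = 4 completes the 9 across.
Given what's placed, (3,1) must be 1 to fit the 4 across and 7 down.
(3,2) = 4 − 1 = 3 completes the 4 across.
(1,1) = 7 − 5 = 2 completes the 7 down.
(1,2) = 10 − 2 = 8 completes the 10 across.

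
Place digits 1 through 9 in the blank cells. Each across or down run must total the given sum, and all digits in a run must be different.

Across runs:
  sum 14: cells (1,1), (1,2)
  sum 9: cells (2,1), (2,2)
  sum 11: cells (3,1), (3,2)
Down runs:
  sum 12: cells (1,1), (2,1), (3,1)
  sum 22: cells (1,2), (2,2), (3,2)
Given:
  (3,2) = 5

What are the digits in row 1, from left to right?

5 9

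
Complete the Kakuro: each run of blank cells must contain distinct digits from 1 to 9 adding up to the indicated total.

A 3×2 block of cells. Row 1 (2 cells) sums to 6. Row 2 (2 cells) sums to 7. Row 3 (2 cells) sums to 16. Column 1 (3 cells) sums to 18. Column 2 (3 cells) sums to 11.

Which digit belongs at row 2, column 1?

16 in 2 cells must be {7,9}.
The 16 across and the 11 down share only 7, so (3,2) = 7.
Given what's placed, (1,2) must be 1 to fit the 6 across and 11 down.
(2,2) = 11 − 8 = 3 completes the 11 down.
(3,1) = 16 − 7 = 9 completes the 16 across.
(1,1) = 6 − 1 = 5 completes the 6 across.
(2,1) = 7 − 3 = 4 completes the 7 across.

4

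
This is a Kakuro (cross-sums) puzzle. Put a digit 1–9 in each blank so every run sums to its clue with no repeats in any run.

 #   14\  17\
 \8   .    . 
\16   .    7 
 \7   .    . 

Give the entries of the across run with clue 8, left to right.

2, 6

16 in 2 cells must be {7,9}.
R2C1 = 16 − 7 = 9 completes the 16 across.
No cell is forced outright now. R1C1 can only be 1 or 2 or 3 (the digits allowed by both its 8 across and its 14 down). If R1C1 = 1: then R1C2 would have to be in {7} for the 8 across but in {1,2,4,6,8,9} for the 17 down — contradiction. If R1C1 = 3: then R1C2 would have to be in {5} for the 8 across but in {1,2,4,6,8,9} for the 17 down — contradiction. So R1C1 = 2.
R1C2 = 8 − 2 = 6 completes the 8 across.
R3C1 = 14 − 11 = 3 completes the 14 down.
R3C2 = 7 − 3 = 4 completes the 7 across.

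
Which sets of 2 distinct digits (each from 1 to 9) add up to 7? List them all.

2 distinct digits from 1–9 sum between 3 and 17.

{1,6}; {2,5}; {3,4}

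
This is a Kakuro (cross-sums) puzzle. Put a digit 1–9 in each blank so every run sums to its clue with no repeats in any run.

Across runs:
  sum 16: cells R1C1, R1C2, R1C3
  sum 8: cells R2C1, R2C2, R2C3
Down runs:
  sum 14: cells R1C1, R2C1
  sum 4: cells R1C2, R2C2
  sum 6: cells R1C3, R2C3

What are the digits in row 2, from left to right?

4 in 2 cells must be {1,3}.
The 8 across and the 14 down share only 5, so R2C1 = 5.
Given what's placed, R2C2 must be 1 to fit the 8 across and 4 down.
R2C3 = 8 − 6 = 2 completes the 8 across.
R1C1 = 14 − 5 = 9 completes the 14 down.
R1C2 = 4 − 1 = 3 completes the 4 down.
R1C3 = 16 − 12 = 4 completes the 16 across.

5 1 2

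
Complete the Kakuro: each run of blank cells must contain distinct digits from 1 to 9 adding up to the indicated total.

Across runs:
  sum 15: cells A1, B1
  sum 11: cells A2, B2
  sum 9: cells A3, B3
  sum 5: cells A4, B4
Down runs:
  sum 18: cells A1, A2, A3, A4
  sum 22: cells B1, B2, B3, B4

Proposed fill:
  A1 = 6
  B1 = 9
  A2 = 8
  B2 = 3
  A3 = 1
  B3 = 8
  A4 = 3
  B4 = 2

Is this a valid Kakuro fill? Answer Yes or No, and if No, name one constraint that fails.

Across: 6+9=15; 8+3=11; 1+8=9; 3+2=5. Down: 6+8+1+3=18; 9+3+8+2=22. No digit repeats within any run.

Yes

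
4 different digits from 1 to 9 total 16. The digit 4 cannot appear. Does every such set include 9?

No

Counterexample: {1,2,5,8} sums to 16 under that restriction without using 9.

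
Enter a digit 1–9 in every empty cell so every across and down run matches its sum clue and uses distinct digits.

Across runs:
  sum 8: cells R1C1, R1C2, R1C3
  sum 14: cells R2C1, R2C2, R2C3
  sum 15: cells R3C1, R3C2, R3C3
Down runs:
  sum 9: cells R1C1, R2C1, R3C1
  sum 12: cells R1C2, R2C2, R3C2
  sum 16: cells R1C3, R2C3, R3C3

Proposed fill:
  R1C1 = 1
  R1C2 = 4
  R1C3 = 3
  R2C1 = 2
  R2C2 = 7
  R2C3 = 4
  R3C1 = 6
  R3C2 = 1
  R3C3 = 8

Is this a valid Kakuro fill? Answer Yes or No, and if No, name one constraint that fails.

No — the down run R1C3–R3C3 sums to 15, not 16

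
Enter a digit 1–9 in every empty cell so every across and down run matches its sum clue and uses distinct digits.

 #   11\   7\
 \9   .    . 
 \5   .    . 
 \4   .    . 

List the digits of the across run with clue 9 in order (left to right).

7 2

4 in 2 cells must be {1,3}; 7 in 3 cells must be {1,2,4}.
The 4 across and the 7 down share only 1, so R3C2 = 1.
R3C1 = 4 − 1 = 3 completes the 4 across.
Nothing is forced directly, so branch on R1C2, whose candidates are 2 or 4. If R1C2 = 4: then R1C1 would have to be in {5} for the 9 across but in {1,2,6,7} for the 11 down — contradiction. So R1C2 = 2.
R1C1 = 9 − 2 = 7 completes the 9 across.
R2C1 = 11 − 10 = 1 completes the 11 down.
R2C2 = 5 − 1 = 4 completes the 5 across.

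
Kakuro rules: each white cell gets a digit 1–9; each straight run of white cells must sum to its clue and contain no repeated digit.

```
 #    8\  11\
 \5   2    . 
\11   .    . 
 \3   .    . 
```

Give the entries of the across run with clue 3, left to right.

3 in 2 cells must be {1,2}.
R1C2 = 5 − 2 = 3 completes the 5 across.
Given what's placed, R2C1 must be 5 to fit the 11 across and 8 down.
R2C2 = 11 − 5 = 6 completes the 11 across.
R3C1 = 8 − 7 = 1 completes the 8 down.
R3C2 = 3 − 1 = 2 completes the 3 across.

1, 2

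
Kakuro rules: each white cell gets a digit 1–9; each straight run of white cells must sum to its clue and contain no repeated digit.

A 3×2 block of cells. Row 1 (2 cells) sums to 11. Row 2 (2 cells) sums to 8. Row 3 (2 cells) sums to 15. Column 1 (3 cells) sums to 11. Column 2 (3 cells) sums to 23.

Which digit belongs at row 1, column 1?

3

23 in 3 cells must be {6,8,9}.
The 8 across and the 23 down share only 6, so (2,2) = 6.
(2,1) = 8 − 6 = 2 completes the 8 across.
Nothing is forced directly, so branch on (1,2), whose candidates are 8 or 9. If (1,2) = 9: then (1,1) would have to be in {2} for the 11 across but in {1,3,4,5,6,8} for the 11 down — contradiction. So (1,2) = 8.
(1,1) = 11 − 8 = 3 completes the 11 across.
(3,1) = 11 − 5 = 6 completes the 11 down.
(3,2) = 15 − 6 = 9 completes the 15 across.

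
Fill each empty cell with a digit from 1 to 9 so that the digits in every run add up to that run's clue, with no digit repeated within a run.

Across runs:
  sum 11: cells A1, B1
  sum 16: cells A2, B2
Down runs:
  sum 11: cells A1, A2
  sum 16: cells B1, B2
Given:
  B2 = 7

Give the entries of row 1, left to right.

2, 9

16 in 2 cells must be {7,9}.
B1 = 16 − 7 = 9 completes the 16 down.
A2 = 16 − 7 = 9 completes the 16 across.
A1 = 11 − 9 = 2 completes the 11 across.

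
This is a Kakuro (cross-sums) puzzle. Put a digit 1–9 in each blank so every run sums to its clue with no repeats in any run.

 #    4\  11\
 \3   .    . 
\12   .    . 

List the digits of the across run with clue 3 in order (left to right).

3 in 2 cells must be {1,2}; 4 in 2 cells must be {1,3}.
The 3 across and the 4 down share only 1, so R1C1 = 1.
R1C2 = 3 − 1 = 2 completes the 3 across.
R2C1 = 4 − 1 = 3 completes the 4 down.
R2C2 = 12 − 3 = 9 completes the 12 across.

1 2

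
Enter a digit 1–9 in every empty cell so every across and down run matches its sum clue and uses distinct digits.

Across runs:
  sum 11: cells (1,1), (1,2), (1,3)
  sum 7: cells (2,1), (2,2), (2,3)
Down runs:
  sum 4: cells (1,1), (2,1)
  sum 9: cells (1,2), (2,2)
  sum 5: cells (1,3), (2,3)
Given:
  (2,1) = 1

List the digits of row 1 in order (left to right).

3 7 1

7 in 3 cells must be {1,2,4}; 4 in 2 cells must be {1,3}.
(1,1) = 4 − 1 = 3 completes the 4 down.
No cell is forced outright now. (2,2) can only be 2 or 4 (the digits allowed by both its 7 across and its 9 down). If (2,2) = 4: then (1,2) would have to be in {1,2,6,7} for the 11 across but in {5} for the 9 down — contradiction. So (2,2) = 2.
(1,2) = 9 − 2 = 7 completes the 9 down.
(1,3) = 11 − 10 = 1 completes the 11 across.
(2,3) = 7 − 3 = 4 completes the 7 across.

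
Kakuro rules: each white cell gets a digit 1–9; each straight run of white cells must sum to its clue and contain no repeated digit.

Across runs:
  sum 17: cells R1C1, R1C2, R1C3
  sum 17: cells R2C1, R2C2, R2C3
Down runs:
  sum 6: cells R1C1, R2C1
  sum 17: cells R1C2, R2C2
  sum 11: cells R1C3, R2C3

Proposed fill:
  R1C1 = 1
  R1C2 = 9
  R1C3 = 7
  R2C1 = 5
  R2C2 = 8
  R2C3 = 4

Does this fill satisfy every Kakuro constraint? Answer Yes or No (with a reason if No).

Across: 1+9+7=17; 5+8+4=17. Down: 1+5=6; 9+8=17; 7+4=11. No digit repeats within any run.

Yes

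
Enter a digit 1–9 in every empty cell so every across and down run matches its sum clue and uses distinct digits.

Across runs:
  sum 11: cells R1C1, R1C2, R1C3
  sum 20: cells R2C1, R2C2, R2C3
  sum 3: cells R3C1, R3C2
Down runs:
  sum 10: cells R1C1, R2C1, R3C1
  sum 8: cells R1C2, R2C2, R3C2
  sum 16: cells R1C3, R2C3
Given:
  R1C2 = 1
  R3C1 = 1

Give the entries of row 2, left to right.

3 in 2 cells must be {1,2}; 16 in 2 cells must be {7,9}.
R1C3 = 7: the only remaining digit allowed by both the 11 across and the 16 down.
R2C3 = 16 − 7 = 9 completes the 16 down.
R3C2 = 3 − 1 = 2 completes the 3 across.
R1C1 = 11 − 8 = 3 completes the 11 across.
R2C1 = 10 − 4 = 6 completes the 10 down.
R2C2 = 20 − 15 = 5 completes the 20 across.

6, 5, 9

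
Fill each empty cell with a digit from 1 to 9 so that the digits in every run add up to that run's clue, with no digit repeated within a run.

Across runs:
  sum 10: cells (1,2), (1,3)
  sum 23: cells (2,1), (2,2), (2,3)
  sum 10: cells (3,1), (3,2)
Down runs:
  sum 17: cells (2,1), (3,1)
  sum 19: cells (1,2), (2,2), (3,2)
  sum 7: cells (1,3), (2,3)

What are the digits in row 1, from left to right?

23 in 3 cells must be {6,8,9}; 17 in 2 cells must be {8,9}.
The 23 across and the 7 down share only 6, so (2,3) = 6.
(1,3) = 7 − 6 = 1 completes the 7 down.
(1,2) = 10 − 1 = 9 completes the 10 across.
(2,2) = 8: the only remaining digit allowed by both the 23 across and the 19 down.
(3,2) = 19 − 17 = 2 completes the 19 down.
(2,1) = 23 − 14 = 9 completes the 23 across.
(3,1) = 10 − 2 = 8 completes the 10 across.

9 1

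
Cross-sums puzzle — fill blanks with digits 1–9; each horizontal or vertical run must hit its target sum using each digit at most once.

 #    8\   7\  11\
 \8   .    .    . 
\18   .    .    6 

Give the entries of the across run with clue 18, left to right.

7 5 6

R1C3 = 11 − 6 = 5 completes the 11 down.
No cell is forced outright now. R1C1 can only be 1 or 2 (the digits allowed by both its 8 across and its 8 down). If R1C1 = 2: that forces R1C2 = 1, after which R2C1 would have to be in {3,4,5,7,8,9} for the 18 across but in {6} for the 8 down — contradiction. So R1C1 = 1.
R1C2 = 8 − 6 = 2 completes the 8 across.
R2C1 = 8 − 1 = 7 completes the 8 down.
R2C2 = 18 − 13 = 5 completes the 18 across.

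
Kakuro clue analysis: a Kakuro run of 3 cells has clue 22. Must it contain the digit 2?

Counterexample: {5,8,9} sums to 22 without using 2.

No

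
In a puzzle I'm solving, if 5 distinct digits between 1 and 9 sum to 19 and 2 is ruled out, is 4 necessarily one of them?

Yes

The only way to make 19 from 5 distinct digits under that restriction is {1,3,4,5,6}, which contains 4.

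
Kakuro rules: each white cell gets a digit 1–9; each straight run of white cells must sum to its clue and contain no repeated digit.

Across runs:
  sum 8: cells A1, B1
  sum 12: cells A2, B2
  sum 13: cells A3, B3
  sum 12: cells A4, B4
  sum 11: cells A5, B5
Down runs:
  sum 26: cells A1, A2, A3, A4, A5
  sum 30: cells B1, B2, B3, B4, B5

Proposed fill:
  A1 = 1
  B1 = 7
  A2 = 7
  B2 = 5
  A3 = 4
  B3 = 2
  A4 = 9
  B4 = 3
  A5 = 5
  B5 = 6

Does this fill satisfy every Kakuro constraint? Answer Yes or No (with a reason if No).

No — the down run B1–B5 sums to 23, not 30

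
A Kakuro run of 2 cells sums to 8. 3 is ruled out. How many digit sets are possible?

2

2 distinct digits from 1–9 sum between 3 and 17.
Dropping sets that contain 3.
Enumerating: {1,7}, {2,6}.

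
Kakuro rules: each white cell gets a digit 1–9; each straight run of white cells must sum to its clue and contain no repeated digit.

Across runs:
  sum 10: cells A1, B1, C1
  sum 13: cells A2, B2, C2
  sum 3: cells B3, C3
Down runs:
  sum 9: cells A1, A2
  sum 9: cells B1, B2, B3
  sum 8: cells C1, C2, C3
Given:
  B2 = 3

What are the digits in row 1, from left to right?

1 4 5

3 in 2 cells must be {1,2}.
Nothing is forced directly, so branch on B3, whose candidates are 1 or 2. If B3 = 1: that forces B1 = 5, C3 = 2, C1 = 1, after which C2 would have to be in {1,2,4,6,8,9} for the 13 across but in {5} for the 8 down — contradiction. So B3 = 2.
B1 = 9 − 5 = 4 completes the 9 down.
C3 = 3 − 2 = 1 completes the 3 across.
Given what's placed, C1 must be 5 to fit the 10 across and 8 down.
C2 = 8 − 6 = 2 completes the 8 down.
A1 = 10 − 9 = 1 completes the 10 across.
A2 = 13 − 5 = 8 completes the 13 across.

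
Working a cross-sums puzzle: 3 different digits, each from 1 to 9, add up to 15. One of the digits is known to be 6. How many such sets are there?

3

3 distinct digits from 1–9 sum between 6 and 24.
Keeping only sets containing 6.
Enumerating: {1,6,8}, {2,6,7}, {4,5,6}.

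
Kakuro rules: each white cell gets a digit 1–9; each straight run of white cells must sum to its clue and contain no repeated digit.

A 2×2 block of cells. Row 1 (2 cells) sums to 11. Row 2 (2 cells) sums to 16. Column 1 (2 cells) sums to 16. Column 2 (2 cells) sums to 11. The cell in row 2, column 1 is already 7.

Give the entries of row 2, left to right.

16 in 2 cells must be {7,9}.
(1,1) = 16 − 7 = 9 completes the 16 down.
(1,2) = 11 − 9 = 2 completes the 11 across.
(2,2) = 16 − 7 = 9 completes the 16 across.

7 9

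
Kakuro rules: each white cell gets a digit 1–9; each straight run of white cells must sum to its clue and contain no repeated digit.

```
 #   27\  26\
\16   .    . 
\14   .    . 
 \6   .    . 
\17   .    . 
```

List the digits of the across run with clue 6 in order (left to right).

16 in 2 cells must be {7,9}; 17 in 2 cells must be {8,9}.
Nothing is forced directly, so branch on R3C1, whose candidates are 4 or 5. If R3C1 = 5: then R3C2 would have to be in {1} for the 6 across but in {2,3,4,5,6,7,8,9} for the 26 down — contradiction. So R3C1 = 4.
Given what's placed, R1C1 must be 9 to fit the 16 across and 27 down.
R1C2 = 16 − 9 = 7 completes the 16 across.
R3C2 = 6 − 4 = 2 completes the 6 across.

4 2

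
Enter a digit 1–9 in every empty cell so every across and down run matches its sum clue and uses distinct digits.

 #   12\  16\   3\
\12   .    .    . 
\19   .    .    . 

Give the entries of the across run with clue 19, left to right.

8 9 2

16 in 2 cells must be {7,9}; 3 in 2 cells must be {1,2}.
The 19 across and the 3 down share only 2, so R2C3 = 2.
R1C3 = 3 − 2 = 1 completes the 3 down.
Given what's placed, R2C2 must be 9 to fit the 19 across and 16 down.
R1C2 = 16 − 9 = 7 completes the 16 down.
R2C1 = 19 − 11 = 8 completes the 19 across.
R1C1 = 12 − 8 = 4 completes the 12 across.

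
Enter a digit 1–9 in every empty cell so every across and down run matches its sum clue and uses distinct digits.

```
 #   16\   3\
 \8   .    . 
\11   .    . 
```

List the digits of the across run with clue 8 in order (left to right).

16 in 2 cells must be {7,9}; 3 in 2 cells must be {1,2}.
The 8 across and the 16 down share only 7, so R1C1 = 7.
R1C2 = 8 − 7 = 1 completes the 8 across.
R2C1 = 16 − 7 = 9 completes the 16 down.
R2C2 = 11 − 9 = 2 completes the 11 across.

7 1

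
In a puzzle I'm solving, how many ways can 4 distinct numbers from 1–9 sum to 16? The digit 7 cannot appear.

5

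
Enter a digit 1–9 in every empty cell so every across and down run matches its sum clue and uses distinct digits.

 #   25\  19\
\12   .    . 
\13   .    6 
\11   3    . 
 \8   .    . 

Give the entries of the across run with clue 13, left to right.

R2C1 = 13 − 6 = 7 completes the 13 across.
R3C2 = 11 − 3 = 8 completes the 11 across.
R4C1 = 6: the only remaining digit allowed by both the 8 across and the 25 down.
R4C2 = 8 − 6 = 2 completes the 8 across.
R1C1 = 25 − 16 = 9 completes the 25 down.
R1C2 = 12 − 9 = 3 completes the 12 across.

7 6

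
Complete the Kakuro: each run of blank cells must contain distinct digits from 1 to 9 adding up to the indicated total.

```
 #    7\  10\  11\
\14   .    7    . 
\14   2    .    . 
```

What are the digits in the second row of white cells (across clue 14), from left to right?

2 3 9

R1C1 = 7 − 2 = 5 completes the 7 down.
R1C3 = 14 − 12 = 2 completes the 14 across.
R2C2 = 10 − 7 = 3 completes the 10 down.
R2C3 = 14 − 5 = 9 completes the 14 across.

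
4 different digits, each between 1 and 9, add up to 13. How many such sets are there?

4 distinct digits from 1–9 sum between 10 and 30.
Enumerating: {1,2,3,7}, {1,2,4,6}, {1,3,4,5}.

3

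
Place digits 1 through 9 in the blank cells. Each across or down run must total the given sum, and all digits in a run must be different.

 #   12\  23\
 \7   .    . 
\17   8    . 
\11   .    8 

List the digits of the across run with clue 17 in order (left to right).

8 9

17 in 2 cells must be {8,9}; 23 in 3 cells must be {6,8,9}.
Given what's placed, R1C2 must be 6 to fit the 7 across and 23 down.
R2C2 = 17 − 8 = 9 completes the 17 across.
R3C1 = 11 − 8 = 3 completes the 11 across.
R1C1 = 7 − 6 = 1 completes the 7 across.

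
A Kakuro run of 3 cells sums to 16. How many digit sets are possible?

8

3 distinct digits from 1–9 sum between 6 and 24.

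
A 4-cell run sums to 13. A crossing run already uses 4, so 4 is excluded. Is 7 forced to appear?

Yes

The only way to make 13 from 4 distinct digits under that restriction is {1,2,3,7}, which contains 7.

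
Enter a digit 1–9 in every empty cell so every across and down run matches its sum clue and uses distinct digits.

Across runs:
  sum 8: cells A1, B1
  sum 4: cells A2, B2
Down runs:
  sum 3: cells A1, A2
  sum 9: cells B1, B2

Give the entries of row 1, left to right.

2 6

4 in 2 cells must be {1,3}; 3 in 2 cells must be {1,2}.
The 4 across and the 3 down share only 1, so A2 = 1.
B2 = 4 − 1 = 3 completes the 4 across.
A1 = 3 − 1 = 2 completes the 3 down.
B1 = 8 − 2 = 6 completes the 8 across.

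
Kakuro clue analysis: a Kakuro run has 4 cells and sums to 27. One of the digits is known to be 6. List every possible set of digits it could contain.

4 distinct digits from 1–9 sum between 10 and 30.
Keeping only sets containing 6.

{4,6,8,9}; {5,6,7,9}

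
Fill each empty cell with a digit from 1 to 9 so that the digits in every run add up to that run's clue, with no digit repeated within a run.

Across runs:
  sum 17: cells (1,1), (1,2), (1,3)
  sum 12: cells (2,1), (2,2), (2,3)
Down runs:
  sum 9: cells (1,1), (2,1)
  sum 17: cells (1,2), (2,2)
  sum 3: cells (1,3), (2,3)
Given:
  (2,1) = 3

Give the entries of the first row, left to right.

6 9 2

17 in 2 cells must be {8,9}; 3 in 2 cells must be {1,2}.
(1,1) = 9 − 3 = 6 completes the 9 down.
Given what's placed, (1,3) must be 2 to fit the 17 across and 3 down.
(2,2) = 8: the only remaining digit allowed by both the 12 across and the 17 down.
(2,3) = 12 − 11 = 1 completes the 12 across.
(1,2) = 17 − 8 = 9 completes the 17 across.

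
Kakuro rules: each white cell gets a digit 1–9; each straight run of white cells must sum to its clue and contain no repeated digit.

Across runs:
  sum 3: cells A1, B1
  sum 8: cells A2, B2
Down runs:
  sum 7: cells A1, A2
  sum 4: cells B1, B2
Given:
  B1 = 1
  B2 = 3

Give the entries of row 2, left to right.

5 3

3 in 2 cells must be {1,2}; 4 in 2 cells must be {1,3}.
A1 = 3 − 1 = 2 completes the 3 across.
A2 = 8 − 3 = 5 completes the 8 across.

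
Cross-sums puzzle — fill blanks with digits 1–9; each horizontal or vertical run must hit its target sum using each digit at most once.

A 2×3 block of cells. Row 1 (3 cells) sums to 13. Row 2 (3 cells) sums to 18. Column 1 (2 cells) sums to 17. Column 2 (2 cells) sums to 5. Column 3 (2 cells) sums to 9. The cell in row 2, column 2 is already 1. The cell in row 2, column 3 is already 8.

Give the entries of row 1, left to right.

17 in 2 cells must be {8,9}.
(1,2) = 5 − 1 = 4 completes the 5 down.
(1,3) = 9 − 8 = 1 completes the 9 down.
(2,1) = 18 − 9 = 9 completes the 18 across.
(1,1) = 13 − 5 = 8 completes the 13 across.

8, 4, 1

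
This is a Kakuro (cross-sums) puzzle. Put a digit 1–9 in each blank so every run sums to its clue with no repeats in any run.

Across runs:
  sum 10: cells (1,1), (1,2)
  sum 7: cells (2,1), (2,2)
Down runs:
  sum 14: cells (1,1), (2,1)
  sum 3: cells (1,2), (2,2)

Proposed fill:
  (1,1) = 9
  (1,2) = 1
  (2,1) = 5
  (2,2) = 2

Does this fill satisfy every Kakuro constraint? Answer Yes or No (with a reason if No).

Across: 9+1=10; 5+2=7. Down: 9+5=14; 1+2=3. No digit repeats within any run.

Yes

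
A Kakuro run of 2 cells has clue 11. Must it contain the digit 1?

Counterexample: {2,9} sums to 11 without using 1.

No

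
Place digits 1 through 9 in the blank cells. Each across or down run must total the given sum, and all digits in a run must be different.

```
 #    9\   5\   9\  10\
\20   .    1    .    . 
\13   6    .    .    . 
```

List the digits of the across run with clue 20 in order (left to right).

3 1 7 9

R1C1 = 9 − 6 = 3 completes the 9 down.
Given what's placed, R1C3 must be 7 to fit the 20 across and 9 down.
R1C4 = 20 − 11 = 9 completes the 20 across.
R2C2 = 5 − 1 = 4 completes the 5 down.
R2C3 = 9 − 7 = 2 completes the 9 down.
R2C4 = 13 − 12 = 1 completes the 13 across.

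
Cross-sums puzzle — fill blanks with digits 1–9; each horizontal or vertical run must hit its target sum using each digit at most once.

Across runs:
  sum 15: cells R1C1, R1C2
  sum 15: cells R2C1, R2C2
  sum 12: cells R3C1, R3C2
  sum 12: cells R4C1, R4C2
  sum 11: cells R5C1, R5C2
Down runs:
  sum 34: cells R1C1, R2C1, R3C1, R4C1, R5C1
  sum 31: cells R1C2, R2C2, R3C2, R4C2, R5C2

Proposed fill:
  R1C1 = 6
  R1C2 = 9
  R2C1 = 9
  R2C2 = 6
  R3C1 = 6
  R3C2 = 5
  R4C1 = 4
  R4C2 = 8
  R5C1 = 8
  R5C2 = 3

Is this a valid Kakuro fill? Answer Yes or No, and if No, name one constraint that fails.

No — the across run R3C1–R3C2 sums to 11, not 12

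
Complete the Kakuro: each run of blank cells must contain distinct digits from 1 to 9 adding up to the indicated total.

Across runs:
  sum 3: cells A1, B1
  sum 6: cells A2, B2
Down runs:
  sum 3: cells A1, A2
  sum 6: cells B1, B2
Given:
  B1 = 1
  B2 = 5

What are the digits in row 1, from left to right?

2 1

3 in 2 cells must be {1,2}.
A1 = 3 − 1 = 2 completes the 3 across.
A2 = 6 − 5 = 1 completes the 6 across.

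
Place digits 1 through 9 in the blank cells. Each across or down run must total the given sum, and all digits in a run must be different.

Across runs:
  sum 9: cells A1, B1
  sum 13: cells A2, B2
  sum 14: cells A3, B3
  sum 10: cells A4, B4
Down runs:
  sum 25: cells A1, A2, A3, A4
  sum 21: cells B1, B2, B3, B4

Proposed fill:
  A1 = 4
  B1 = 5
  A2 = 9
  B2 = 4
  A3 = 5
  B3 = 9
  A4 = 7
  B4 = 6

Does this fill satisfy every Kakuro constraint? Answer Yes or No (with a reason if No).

No — the down run B1–B4 sums to 24, not 21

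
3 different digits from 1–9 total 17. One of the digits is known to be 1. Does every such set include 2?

The only way to make 17 from 3 distinct digits under that restriction is {1,7,9}, which does not contain 2.

No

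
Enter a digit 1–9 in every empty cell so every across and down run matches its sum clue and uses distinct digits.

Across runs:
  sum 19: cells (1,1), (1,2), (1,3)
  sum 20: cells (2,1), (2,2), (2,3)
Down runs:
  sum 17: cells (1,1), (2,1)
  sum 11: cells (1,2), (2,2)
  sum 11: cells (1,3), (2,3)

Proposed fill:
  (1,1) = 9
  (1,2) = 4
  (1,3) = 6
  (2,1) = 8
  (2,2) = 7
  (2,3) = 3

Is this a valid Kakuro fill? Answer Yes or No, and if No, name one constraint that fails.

No — the down run (1,3)–(2,3) sums to 9, not 11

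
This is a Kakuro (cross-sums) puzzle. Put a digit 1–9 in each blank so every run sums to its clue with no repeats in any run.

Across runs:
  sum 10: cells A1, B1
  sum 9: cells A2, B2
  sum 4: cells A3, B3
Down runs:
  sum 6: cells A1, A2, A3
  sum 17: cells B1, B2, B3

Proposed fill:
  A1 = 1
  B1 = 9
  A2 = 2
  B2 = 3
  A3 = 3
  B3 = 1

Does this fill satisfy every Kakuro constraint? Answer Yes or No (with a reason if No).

No — the across run A2–B2 sums to 5, not 9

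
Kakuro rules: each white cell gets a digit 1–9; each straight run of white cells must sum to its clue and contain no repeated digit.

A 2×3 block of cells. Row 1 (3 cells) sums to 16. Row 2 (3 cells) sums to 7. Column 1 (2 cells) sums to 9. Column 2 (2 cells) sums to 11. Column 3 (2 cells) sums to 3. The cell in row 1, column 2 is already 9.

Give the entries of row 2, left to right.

7 in 3 cells must be {1,2,4}; 3 in 2 cells must be {1,2}.
(2,2) = 11 − 9 = 2 completes the 11 down.
Given what's placed, (2,3) must be 1 to fit the 7 across and 3 down.
(1,3) = 3 − 1 = 2 completes the 3 down.
(2,1) = 7 − 3 = 4 completes the 7 across.
(1,1) = 16 − 11 = 5 completes the 16 across.

4, 2, 1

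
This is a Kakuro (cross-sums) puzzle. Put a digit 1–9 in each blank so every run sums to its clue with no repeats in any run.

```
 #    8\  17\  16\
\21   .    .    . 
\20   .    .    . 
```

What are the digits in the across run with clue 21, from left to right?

17 in 2 cells must be {8,9}; 16 in 2 cells must be {7,9}.
Nothing is forced directly, so branch on R1C2, whose candidates are 8 or 9. If R1C2 = 8: that forces R2C2 = 9, R2C3 = 7, R1C3 = 9, after which R2C1 would have to be in {4} for the 20 across but in {1,2,3,5,6,7} for the 8 down — contradiction. So R1C2 = 9.
Given what's placed, R1C3 must be 7 to fit the 21 across and 16 down.
R2C2 = 17 − 9 = 8 completes the 17 down.
R2C3 = 16 − 7 = 9 completes the 16 down.
R1C1 = 21 − 16 = 5 completes the 21 across.
R2C1 = 20 − 17 = 3 completes the 20 across.

5 9 7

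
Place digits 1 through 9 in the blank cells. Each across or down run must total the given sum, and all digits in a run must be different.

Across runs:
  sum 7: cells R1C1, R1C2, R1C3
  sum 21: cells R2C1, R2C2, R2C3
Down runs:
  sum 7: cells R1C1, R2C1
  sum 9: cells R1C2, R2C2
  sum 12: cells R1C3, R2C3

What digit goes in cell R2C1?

7 in 3 cells must be {1,2,4}.
The 7 across and the 12 down share only 4, so R1C3 = 4.
R2C3 = 12 − 4 = 8 completes the 12 down.
Nothing is forced directly, so branch on R2C1, whose candidates are 4 or 6. If R2C1 = 4: then R1C1 would have to be in {1,2} for the 7 across but in {3} for the 7 down — contradiction. So R2C1 = 6.
R1C1 = 7 − 6 = 1 completes the 7 down.
R1C2 = 7 − 5 = 2 completes the 7 across.
R2C2 = 21 − 14 = 7 completes the 21 across.

6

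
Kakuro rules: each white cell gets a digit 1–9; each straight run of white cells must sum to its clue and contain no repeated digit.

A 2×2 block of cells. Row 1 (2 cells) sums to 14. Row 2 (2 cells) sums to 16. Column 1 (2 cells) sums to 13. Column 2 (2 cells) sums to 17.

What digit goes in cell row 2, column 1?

7

16 in 2 cells must be {7,9}; 17 in 2 cells must be {8,9}.
The 16 across and the 17 down share only 9, so (2,2) = 9.
(1,2) = 17 − 9 = 8 completes the 17 down.
(2,1) = 16 − 9 = 7 completes the 16 across.
(1,1) = 14 − 8 = 6 completes the 14 across.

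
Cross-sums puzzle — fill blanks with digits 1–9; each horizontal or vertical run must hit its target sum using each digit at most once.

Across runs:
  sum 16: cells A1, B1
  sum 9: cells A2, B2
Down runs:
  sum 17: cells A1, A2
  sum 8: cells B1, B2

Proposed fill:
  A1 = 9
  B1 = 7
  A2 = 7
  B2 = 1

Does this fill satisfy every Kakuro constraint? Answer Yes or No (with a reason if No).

No — the down run A1–A2 sums to 16, not 17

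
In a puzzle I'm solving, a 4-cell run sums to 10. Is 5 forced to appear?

No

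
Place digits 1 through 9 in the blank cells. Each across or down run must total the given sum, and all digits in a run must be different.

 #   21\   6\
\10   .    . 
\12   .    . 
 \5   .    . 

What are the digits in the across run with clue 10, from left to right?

8 2

6 in 3 cells must be {1,2,3}.
The 12 across and the 6 down share only 3, so R2C2 = 3.
The 5 across and the 21 down share only 4, so R3C1 = 4.
R3C2 = 5 − 4 = 1 completes the 5 across.
R1C2 = 6 − 4 = 2 completes the 6 down.
R2C1 = 12 − 3 = 9 completes the 12 across.
R1C1 = 10 − 2 = 8 completes the 10 across.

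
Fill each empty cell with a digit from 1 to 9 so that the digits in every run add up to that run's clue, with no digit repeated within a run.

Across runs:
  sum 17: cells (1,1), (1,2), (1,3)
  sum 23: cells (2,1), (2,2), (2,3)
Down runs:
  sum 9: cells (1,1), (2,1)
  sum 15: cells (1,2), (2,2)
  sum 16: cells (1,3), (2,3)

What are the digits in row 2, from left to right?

8, 6, 9

23 in 3 cells must be {6,8,9}; 16 in 2 cells must be {7,9}.
The 23 across and the 16 down share only 9, so (2,3) = 9.
(1,3) = 16 − 9 = 7 completes the 16 down.
Nothing is forced directly, so branch on (2,1), whose candidates are 6 or 8. If (2,1) = 6: then (1,1) would have to be in {1,2,4,6,8,9} for the 17 across but in {3} for the 9 down — contradiction. So (2,1) = 8.
(1,1) = 9 − 8 = 1 completes the 9 down.
(1,2) = 17 − 8 = 9 completes the 17 across.
(2,2) = 23 − 17 = 6 completes the 23 across.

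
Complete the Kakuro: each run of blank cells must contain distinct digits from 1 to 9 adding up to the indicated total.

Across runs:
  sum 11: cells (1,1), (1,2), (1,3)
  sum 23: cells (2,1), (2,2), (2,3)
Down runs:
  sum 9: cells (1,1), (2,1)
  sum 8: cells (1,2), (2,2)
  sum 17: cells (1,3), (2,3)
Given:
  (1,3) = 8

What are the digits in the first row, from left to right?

1, 2, 8

23 in 3 cells must be {6,8,9}; 17 in 2 cells must be {8,9}.
The 23 across and the 8 down share only 6, so (2,2) = 6.
(2,3) = 17 − 8 = 9 completes the 17 down.
(1,2) = 8 − 6 = 2 completes the 8 down.
(2,1) = 23 − 15 = 8 completes the 23 across.
(1,1) = 11 − 10 = 1 completes the 11 across.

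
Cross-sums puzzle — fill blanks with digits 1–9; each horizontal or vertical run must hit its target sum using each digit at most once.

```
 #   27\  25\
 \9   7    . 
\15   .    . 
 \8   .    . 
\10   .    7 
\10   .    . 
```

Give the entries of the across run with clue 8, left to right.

R1C2 = 9 − 7 = 2 completes the 9 across.
R4C1 = 10 − 7 = 3 completes the 10 across.
No cell is forced outright now. R2C1 can only be 6 or 8 or 9 (the digits allowed by both its 15 across and its 27 down). If R2C1 = 8: then R2C2 would have to be in {7} for the 15 across but in {1,3,4,5,6,8,9} for the 25 down — contradiction. If R2C1 = 9: that forces R2C2 = 6, R3C2 = 1, R5C2 = 9, after which R3C1 would have to be in {7} for the 8 across but in {2,6} for the 27 down — contradiction. So R2C1 = 6.
R2C2 = 15 − 6 = 9 completes the 15 across.
Given what's placed, R3C1 must be 2 to fit the 8 across and 27 down.
R3C2 = 8 − 2 = 6 completes the 8 across.
R5C1 = 27 − 18 = 9 completes the 27 down.
R5C2 = 10 − 9 = 1 completes the 10 across.

2 6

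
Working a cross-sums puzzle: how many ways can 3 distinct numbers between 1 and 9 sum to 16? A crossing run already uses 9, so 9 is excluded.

5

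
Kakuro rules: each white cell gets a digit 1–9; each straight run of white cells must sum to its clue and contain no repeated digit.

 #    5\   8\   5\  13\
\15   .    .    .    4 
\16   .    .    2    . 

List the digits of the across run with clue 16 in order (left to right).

R1C3 = 5 − 2 = 3 completes the 5 down.
R2C4 = 13 − 4 = 9 completes the 13 down.
Given what's placed, R2C2 must be 1 to fit the 16 across and 8 down.
R1C2 = 8 − 1 = 7 completes the 8 down.
R2C1 = 16 − 12 = 4 completes the 16 across.
R1C1 = 15 − 14 = 1 completes the 15 across.

4 1 2 9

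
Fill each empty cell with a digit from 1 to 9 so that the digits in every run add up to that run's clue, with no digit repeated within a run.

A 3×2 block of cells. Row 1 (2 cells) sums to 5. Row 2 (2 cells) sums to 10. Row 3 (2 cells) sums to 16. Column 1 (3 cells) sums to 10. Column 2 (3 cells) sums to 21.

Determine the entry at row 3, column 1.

7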